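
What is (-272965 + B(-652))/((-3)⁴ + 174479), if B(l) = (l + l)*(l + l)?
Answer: 1427451/174560 ≈ 8.1774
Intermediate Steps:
B(l) = 4*l² (B(l) = (2*l)*(2*l) = 4*l²)
(-272965 + B(-652))/((-3)⁴ + 174479) = (-272965 + 4*(-652)²)/((-3)⁴ + 174479) = (-272965 + 4*425104)/(81 + 174479) = (-272965 + 1700416)/174560 = 1427451*(1/174560) = 1427451/174560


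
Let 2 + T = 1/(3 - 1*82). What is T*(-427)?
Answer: 67893/79 ≈ 859.41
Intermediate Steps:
T = -159/79 (T = -2 + 1/(3 - 1*82) = -2 + 1/(3 - 82) = -2 + 1/(-79) = -2 - 1/79 = -159/79 ≈ -2.0127)
T*(-427) = -159/79*(-427) = 67893/79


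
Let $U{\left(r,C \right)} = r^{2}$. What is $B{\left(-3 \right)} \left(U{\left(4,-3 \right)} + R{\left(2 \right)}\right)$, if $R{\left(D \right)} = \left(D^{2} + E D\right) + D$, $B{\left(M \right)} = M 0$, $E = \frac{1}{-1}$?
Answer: $0$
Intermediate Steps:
$E = -1$
$B{\left(M \right)} = 0$
$R{\left(D \right)} = D^{2}$ ($R{\left(D \right)} = \left(D^{2} - D\right) + D = D^{2}$)
$B{\left(-3 \right)} \left(U{\left(4,-3 \right)} + R{\left(2 \right)}\right) = 0 \left(4^{2} + 2^{2}\right) = 0 \left(16 + 4\right) = 0 \cdot 20 = 0$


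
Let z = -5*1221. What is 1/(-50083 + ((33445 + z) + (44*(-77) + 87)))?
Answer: -1/26044 ≈ -3.8397e-5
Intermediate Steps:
z = -6105
1/(-50083 + ((33445 + z) + (44*(-77) + 87))) = 1/(-50083 + ((33445 - 6105) + (44*(-77) + 87))) = 1/(-50083 + (27340 + (-3388 + 87))) = 1/(-50083 + (27340 - 3301)) = 1/(-50083 + 24039) = 1/(-26044) = -1/26044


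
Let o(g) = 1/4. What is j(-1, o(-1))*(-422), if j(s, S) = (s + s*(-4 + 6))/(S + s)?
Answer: -1688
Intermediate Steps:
o(g) = 1/4
j(s, S) = 3*s/(S + s) (j(s, S) = (s + s*2)/(S + s) = (s + 2*s)/(S + s) = (3*s)/(S + s) = 3*s/(S + s))
j(-1, o(-1))*(-422) = (3*(-1)/(1/4 - 1))*(-422) = (3*(-1)/(-3/4))*(-422) = (3*(-1)*(-4/3))*(-422) = 4*(-422) = -1688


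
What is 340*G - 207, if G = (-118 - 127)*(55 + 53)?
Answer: -8996607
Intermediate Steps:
G = -26460 (G = -245*108 = -26460)
340*G - 207 = 340*(-26460) - 207 = -8996400 - 207 = -8996607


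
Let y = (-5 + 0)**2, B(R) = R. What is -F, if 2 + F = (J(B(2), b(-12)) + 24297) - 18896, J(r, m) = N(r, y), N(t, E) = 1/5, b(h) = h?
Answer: -26996/5 ≈ -5399.2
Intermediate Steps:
y = 25 (y = (-5)**2 = 25)
N(t, E) = 1/5
J(r, m) = 1/5
F = 26996/5 (F = -2 + ((1/5 + 24297) - 18896) = -2 + (121486/5 - 18896) = -2 + 27006/5 = 26996/5 ≈ 5399.2)
-F = -1*26996/5 = -26996/5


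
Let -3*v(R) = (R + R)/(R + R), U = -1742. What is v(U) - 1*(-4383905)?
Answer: 13151714/3 ≈ 4.3839e+6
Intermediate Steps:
v(R) = -⅓ (v(R) = -(R + R)/(3*(R + R)) = -2*R/(3*(2*R)) = -2*R*1/(2*R)/3 = -⅓*1 = -⅓)
v(U) - 1*(-4383905) = -⅓ - 1*(-4383905) = -⅓ + 4383905 = 13151714/3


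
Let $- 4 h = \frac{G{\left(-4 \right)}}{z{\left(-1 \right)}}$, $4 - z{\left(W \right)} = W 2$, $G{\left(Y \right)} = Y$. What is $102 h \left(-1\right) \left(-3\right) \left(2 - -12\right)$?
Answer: $714$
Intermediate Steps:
$z{\left(W \right)} = 4 - 2 W$ ($z{\left(W \right)} = 4 - W 2 = 4 - 2 W$)
$h = \frac{1}{6}$ ($h = - \frac{\left(-4\right) \frac{1}{4 - -2}}{4} = - \frac{\left(-4\right) \frac{1}{4 + 2}}{4} = - \frac{\left(-4\right) \frac{1}{6}}{4} = \left(- \frac{1}{4}\right) \left(- \frac{2}{3}\right) = \frac{1}{6} \approx 0.16667$)
$102 h \left(-1\right) \left(-3\right) \left(2 - -12\right) = 102 \cdot \frac{1}{6} \left(-1\right) \left(-3\right) \left(2 - -12\right) = 102 \left(\left(- \frac{1}{6}\right) \left(-3\right)\right) \left(2 + 12\right) = 102 \cdot \frac{1}{2} \cdot 14 = 51 \cdot 14 = 714$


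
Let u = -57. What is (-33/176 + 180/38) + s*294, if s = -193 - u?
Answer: -12153753/304 ≈ -39979.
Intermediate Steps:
s = -136 (s = -193 - 1*(-57) = -193 + 57 = -136)
(-33/176 + 180/38) + s*294 = (-33/176 + 180/38) - 136*294 = (-33*1/176 + 180*(1/38)) - 39984 = (-3/16 + 90/19) - 39984 = 1383/304 - 39984 = -12153753/304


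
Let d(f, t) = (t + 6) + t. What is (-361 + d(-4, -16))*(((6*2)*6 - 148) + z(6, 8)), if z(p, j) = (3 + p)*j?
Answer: 1548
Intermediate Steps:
z(p, j) = j*(3 + p)
d(f, t) = 6 + 2*t (d(f, t) = (6 + t) + t = 6 + 2*t)
(-361 + d(-4, -16))*(((6*2)*6 - 148) + z(6, 8)) = (-361 + (6 + 2*(-16)))*(((6*2)*6 - 148) + 8*(3 + 6)) = (-361 + (6 - 32))*((12*6 - 148) + 8*9) = (-361 - 26)*((72 - 148) + 72) = -387*(-76 + 72) = -387*(-4) = 1548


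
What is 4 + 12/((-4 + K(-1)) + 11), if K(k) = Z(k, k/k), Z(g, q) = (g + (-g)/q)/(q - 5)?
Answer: 40/7 ≈ 5.7143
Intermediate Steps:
Z(g, q) = (g - g/q)/(-5 + q)
K(k) = 0 (K(k) = k*(-1 + k/k)/(((k/k))*(-5 + k/k)) = k*(-1 + 1)/(1*(-5 + 1)) = k*1*0/(-4) = k*1*(-¼)*0 = 0)
4 + 12/((-4 + K(-1)) + 11) = 4 + 12/((-4 + 0) + 11) = 4 + 12/(-4 + 11) = 4 + 12/7 = 40/7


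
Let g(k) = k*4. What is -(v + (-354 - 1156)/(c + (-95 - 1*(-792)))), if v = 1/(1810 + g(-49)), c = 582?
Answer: 2435861/2064306 ≈ 1.1800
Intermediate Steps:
g(k) = 4*k
v = 1/1614 (v = 1/(1810 + 4*(-49)) = 1/(1810 - 196) = 1/1614 ≈ 0.00061958)
-(v + (-354 - 1156)/(c + (-95 - 1*(-792)))) = -(1/1614 + (-354 - 1156)/(582 + (-95 - 1*(-792)))) = -(1/1614 - 1510/(582 + (-95 + 792))) = -(1/1614 - 1510/(582 + 697)) = -(1/1614 - 1510/1279) = -1*(-2435861/2064306) = 2435861/2064306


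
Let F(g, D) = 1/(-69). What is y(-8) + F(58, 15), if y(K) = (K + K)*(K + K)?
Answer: 17663/69 ≈ 255.99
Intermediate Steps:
F(g, D) = -1/69
y(K) = 4*K² (y(K) = (2*K)*(2*K) = 4*K²)
y(-8) + F(58, 15) = 4*(-8)² - 1/69 = 4*64 - 1/69 = 256 - 1/69 = 17663/69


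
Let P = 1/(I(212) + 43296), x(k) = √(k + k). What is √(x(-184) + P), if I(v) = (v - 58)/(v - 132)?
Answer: 2*√(17319170 + 2999536494889*I*√23)/1731917 ≈ 3.097 + 3.097*I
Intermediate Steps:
I(v) = (-58 + v)/(-132 + v)
x(k) = √2*√k (x(k) = √(2*k) = √2*√k)
P = 40/1731917 (P = 1/((-58 + 212)/(-132 + 212) + 43296) = 1/(154/80 + 43296) = 1/((1/80)*154 + 43296) = 1/(77/40 + 43296) = 1/(1731917/40) = 40/1731917 ≈ 2.3096e-5)
√(x(-184) + P) = √(√2*√(-184) + 40/1731917) = √(√2*(2*I*√46) + 40/1731917) = √(4*I*√23 + 40/1731917) = √(40/1731917 + 4*I*√23)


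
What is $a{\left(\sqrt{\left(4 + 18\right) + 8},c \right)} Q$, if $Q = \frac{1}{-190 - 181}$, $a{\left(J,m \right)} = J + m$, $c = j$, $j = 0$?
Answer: $- \frac{\sqrt{30}}{371} \approx -0.014763$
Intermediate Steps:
$c = 0$
$Q = - \frac{1}{371}$ ($Q = \frac{1}{-371} = - \frac{1}{371} \approx -0.0026954$)
$a{\left(\sqrt{\left(4 + 18\right) + 8},c \right)} Q = \left(\sqrt{\left(4 + 18\right) + 8} + 0\right) \left(- \frac{1}{371}\right) = \left(\sqrt{22 + 8} + 0\right) \left(- \frac{1}{371}\right) = \left(\sqrt{30} + 0\right) \left(- \frac{1}{371}\right) = \sqrt{30} \left(- \frac{1}{371}\right) = - \frac{\sqrt{30}}{371}$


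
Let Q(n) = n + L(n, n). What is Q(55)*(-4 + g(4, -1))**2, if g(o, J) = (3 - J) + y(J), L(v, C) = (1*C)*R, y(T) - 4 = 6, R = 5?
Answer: 33000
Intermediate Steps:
y(T) = 10 (y(T) = 4 + 6 = 10)
L(v, C) = 5*C (L(v, C) = (1*C)*5 = C*5 = 5*C)
Q(n) = 6*n (Q(n) = n + 5*n = 6*n)
g(o, J) = 13 - J (g(o, J) = (3 - J) + 10 = 13 - J)
Q(55)*(-4 + g(4, -1))**2 = (6*55)*(-4 + (13 - 1*(-1)))**2 = 330*(-4 + (13 + 1))**2 = 330*(-4 + 14)**2 = 330*10**2 = 330*100 = 33000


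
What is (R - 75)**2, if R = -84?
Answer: 25281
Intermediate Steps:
(R - 75)**2 = (-84 - 75)**2 = (-159)**2 = 25281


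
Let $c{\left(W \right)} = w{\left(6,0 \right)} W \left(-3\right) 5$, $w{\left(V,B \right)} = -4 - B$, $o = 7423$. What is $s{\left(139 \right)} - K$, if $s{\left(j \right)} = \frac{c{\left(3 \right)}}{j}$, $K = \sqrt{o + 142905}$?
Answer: $\frac{180}{139} - 2 \sqrt{37582} \approx -386.43$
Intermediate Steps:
$c{\left(W \right)} = 60 W$ ($c{\left(W \right)} = \left(-4 - 0\right) W \left(-3\right) 5 = \left(-4 + 0\right) \left(- 3 W\right) 5 = - 4 \left(- 3 W\right) 5 = 12 W 5 = 60 W$)
$K = 2 \sqrt{37582}$ ($K = \sqrt{7423 + 142905} = \sqrt{150328} = 2 \sqrt{37582} \approx 387.72$)
$s{\left(j \right)} = \frac{180}{j}$ ($s{\left(j \right)} = \frac{60 \cdot 3}{j} = \frac{180}{j}$)
$s{\left(139 \right)} - K = \frac{180}{139} - 2 \sqrt{37582}$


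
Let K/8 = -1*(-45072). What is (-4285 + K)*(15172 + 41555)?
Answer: 20211319557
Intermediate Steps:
K = 360576 (K = 8*(-1*(-45072)) = 8*45072 = 360576)
(-4285 + K)*(15172 + 41555) = (-4285 + 360576)*(15172 + 41555) = 356291*56727 = 20211319557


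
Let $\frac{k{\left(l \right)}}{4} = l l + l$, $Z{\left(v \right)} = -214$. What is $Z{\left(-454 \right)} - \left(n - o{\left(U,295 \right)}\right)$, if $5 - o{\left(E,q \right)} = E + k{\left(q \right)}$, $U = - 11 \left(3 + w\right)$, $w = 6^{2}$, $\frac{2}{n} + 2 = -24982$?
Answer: $- \frac{4360457519}{12492} \approx -3.4906 \cdot 10^{5}$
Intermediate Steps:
$n = - \frac{1}{12492}$ ($n = \frac{2}{-2 - 24982} = \frac{2}{-24984} = 2 \left(- \frac{1}{24984}\right) = - \frac{1}{12492} \approx -8.0051 \cdot 10^{-5}$)
$w = 36$
$k{\left(l \right)} = 4 l + 4 l^{2}$ ($k{\left(l \right)} = 4 \left(l l + l\right) = 4 \left(l^{2} + l\right) = 4 \left(l + l^{2}\right) = 4 l + 4 l^{2}$)
$U = -429$ ($U = - 11 \left(3 + 36\right) = \left(-11\right) 39 = -429$)
$o{\left(E,q \right)} = 5 - E - 4 q \left(1 + q\right)$ ($o{\left(E,q \right)} = 5 - \left(E + 4 q \left(1 + q\right)\right) = 5 - E - 4 q \left(1 + q\right)$)
$Z{\left(-454 \right)} - \left(n - o{\left(U,295 \right)}\right) = -214 - \left(- \frac{1}{12492} - \left(5 - -429 - 1180 \left(1 + 295\right)\right)\right) = -214 - \left(- \frac{1}{12492} - \left(5 + 429 - 1180 \cdot 296\right)\right) = -214 - \left(- \frac{1}{12492} - \left(5 + 429 - 349280\right)\right) = -214 - \left(- \frac{1}{12492} - -348846\right) = -214 - \left(- \frac{1}{12492} + 348846\right) = -214 - \frac{4357784231}{12492} = - \frac{4360457519}{12492}$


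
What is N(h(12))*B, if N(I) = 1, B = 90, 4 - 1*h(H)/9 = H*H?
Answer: 90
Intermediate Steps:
h(H) = 36 - 9*H² (h(H) = 36 - 9*H*H = 36 - 9*H²)
N(h(12))*B = 1*90 = 90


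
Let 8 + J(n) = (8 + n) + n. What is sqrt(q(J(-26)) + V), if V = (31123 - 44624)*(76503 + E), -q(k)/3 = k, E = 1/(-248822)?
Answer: I*sqrt(1305045972531742174)/35546 ≈ 32138.0*I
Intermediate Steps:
E = -1/248822 ≈ -4.0189e-6
J(n) = 2*n (J(n) = -8 + ((8 + n) + n) = -8 + (8 + 2*n) = 2*n)
q(k) = -3*k
V = -257000033406965/248822 (V = (31123 - 44624)*(76503 - 1/248822) = -13501*19035629465/248822 = -257000033406965/248822 ≈ -1.0329e+9)
sqrt(q(J(-26)) + V) = sqrt(-6*(-26) - 257000033406965/248822) = sqrt(-3*(-52) - 257000033406965/248822) = sqrt(156 - 257000033406965/248822) = sqrt(-256999994590733/248822) = I*sqrt(1305045972531742174)/35546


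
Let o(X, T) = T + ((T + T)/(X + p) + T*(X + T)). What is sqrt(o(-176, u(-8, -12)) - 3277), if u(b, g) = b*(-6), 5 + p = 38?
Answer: I*sqrt(191682205)/143 ≈ 96.818*I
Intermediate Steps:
p = 33 (p = -5 + 38 = 33)
u(b, g) = -6*b
o(X, T) = T + T*(T + X) + 2*T/(33 + X) (o(X, T) = T + ((T + T)/(X + 33) + T*(X + T)) = T + ((2*T)/(33 + X) + T*(T + X)) = T + (2*T/(33 + X) + T*(T + X)) = T + (T*(T + X) + 2*T/(33 + X)) = T + T*(T + X) + 2*T/(33 + X))
sqrt(o(-176, u(-8, -12)) - 3277) = sqrt((-6*(-8))*(35 + (-176)**2 + 33*(-6*(-8)) + 34*(-176) - 6*(-8)*(-176))/(33 - 176) - 3277) = sqrt(48*(35 + 30976 + 33*48 - 5984 + 48*(-176))/(-143) - 3277) = sqrt(48*(-1/143)*(35 + 30976 + 1584 - 5984 - 8448) - 3277) = sqrt(48*(-1/143)*18163 - 3277) = sqrt(-871824/143 - 3277) = sqrt(-1340435/143) = I*sqrt(191682205)/143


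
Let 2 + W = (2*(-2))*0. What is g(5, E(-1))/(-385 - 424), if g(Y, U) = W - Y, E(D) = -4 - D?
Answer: 7/809 ≈ 0.0086527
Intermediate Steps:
W = -2 (W = -2 + (2*(-2))*0 = -2 - 4*0 = -2 + 0 = -2)
g(Y, U) = -2 - Y
g(5, E(-1))/(-385 - 424) = (-2 - 1*5)/(-385 - 424) = (-2 - 5)/(-809) = -7*(-1/809) = 7/809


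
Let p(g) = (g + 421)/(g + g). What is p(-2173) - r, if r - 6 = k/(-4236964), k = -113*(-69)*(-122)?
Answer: -26798493825/4603461386 ≈ -5.8214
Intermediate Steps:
p(g) = (421 + g)/(2*g) (p(g) = (421 + g)/((2*g)) = (421 + g)*(1/(2*g)) = (421 + g)/(2*g))
k = -951234 (k = 7797*(-122) = -951234)
r = 13186509/2118482 (r = 6 - 951234/(-4236964) = 6 - 951234*(-1/4236964) = 6 + 475617/2118482 = 13186509/2118482 ≈ 6.2245)
p(-2173) - r = (1/2)*(421 - 2173)/(-2173) - 1*13186509/2118482 = (1/2)*(-1/2173)*(-1752) - 13186509/2118482 = 876/2173 - 13186509/2118482 = -26798493825/4603461386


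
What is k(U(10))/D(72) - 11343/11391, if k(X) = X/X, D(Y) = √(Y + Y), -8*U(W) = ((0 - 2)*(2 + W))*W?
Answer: -41575/45564 ≈ -0.91245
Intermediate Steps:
U(W) = -W*(-4 - 2*W)/8 (U(W) = -(0 - 2)*(2 + W)*W/8 = -(-2*(2 + W))*W/8 = -(-4 - 2*W)*W/8 = -W*(-4 - 2*W)/8)
D(Y) = √2*√Y (D(Y) = √(2*Y) = √2*√Y)
k(X) = 1
k(U(10))/D(72) - 11343/11391 = 1/(√2*√72) - 11343/11391 = 1/(√2*(6*√2)) - 11343*1/11391 = 1/12 - 3781/3797 = -41575/45564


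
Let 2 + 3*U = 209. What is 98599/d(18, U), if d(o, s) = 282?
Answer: 98599/282 ≈ 349.64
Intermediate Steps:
U = 69 (U = -⅔ + (⅓)*209 = -⅔ + 209/3 = 69)
98599/d(18, U) = 98599/282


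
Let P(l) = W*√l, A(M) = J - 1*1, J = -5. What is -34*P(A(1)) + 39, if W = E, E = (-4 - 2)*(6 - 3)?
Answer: 39 + 612*I*√6 ≈ 39.0 + 1499.1*I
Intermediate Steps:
A(M) = -6 (A(M) = -5 - 1*1 = -5 - 1 = -6)
E = -18 (E = -6*3 = -18)
W = -18
P(l) = -18*√l
-34*P(A(1)) + 39 = -(-612)*√(-6) + 39 = -(-612)*I*√6 + 39 = 612*I*√6 + 39 = 39 + 612*I*√6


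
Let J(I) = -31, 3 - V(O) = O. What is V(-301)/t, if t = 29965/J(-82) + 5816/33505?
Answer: -315751120/1003797029 ≈ -0.31456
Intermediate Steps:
V(O) = 3 - O
t = -1003797029/1038655 (t = 29965/(-31) + 5816/33505 = 29965*(-1/31) + 5816*(1/33505) = -29965/31 + 5816/33505 = -1003797029/1038655 ≈ -966.44)
V(-301)/t = (3 - 1*(-301))/(-1003797029/1038655) = (3 + 301)*(-1038655/1003797029) = 304*(-1038655/1003797029) = -315751120/1003797029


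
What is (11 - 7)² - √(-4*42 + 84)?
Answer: 16 - 2*I*√21 ≈ 16.0 - 9.1651*I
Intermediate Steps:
(11 - 7)² - √(-4*42 + 84) = 4² - √(-168 + 84) = 16 - √(-84) = 16 - 2*I*√21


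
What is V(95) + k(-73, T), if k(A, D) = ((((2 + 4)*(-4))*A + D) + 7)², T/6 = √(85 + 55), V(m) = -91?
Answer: 3099030 + 42216*√35 ≈ 3.3488e+6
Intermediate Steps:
T = 12*√35 (T = 6*√(85 + 55) = 6*√140 = 6*(2*√35) = 12*√35 ≈ 70.993)
k(A, D) = (7 + D - 24*A)² (k(A, D) = (((6*(-4))*A + D) + 7)² = ((-24*A + D) + 7)² = ((D - 24*A) + 7)² = (7 + D - 24*A)²)
V(95) + k(-73, T) = -91 + (7 + 12*√35 - 24*(-73))² = -91 + (7 + 12*√35 + 1752)² = -91 + (1759 + 12*√35)²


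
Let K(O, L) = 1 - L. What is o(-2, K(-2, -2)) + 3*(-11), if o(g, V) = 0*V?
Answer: -33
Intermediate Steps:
o(g, V) = 0
o(-2, K(-2, -2)) + 3*(-11) = 0 + 3*(-11) = 0 - 33 = -33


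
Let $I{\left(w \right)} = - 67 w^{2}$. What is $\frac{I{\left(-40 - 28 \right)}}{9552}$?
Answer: $- \frac{19363}{597} \approx -32.434$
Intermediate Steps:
$\frac{I{\left(-40 - 28 \right)}}{9552} = \frac{\left(-67\right) \left(-40 - 28\right)^{2}}{9552} = - 67 \left(-68\right)^{2} \cdot \frac{1}{9552} = \left(-67\right) 4624 \cdot \frac{1}{9552} = \left(-309808\right) \frac{1}{9552} = - \frac{19363}{597}$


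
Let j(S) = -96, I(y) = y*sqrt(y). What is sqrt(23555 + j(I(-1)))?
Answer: sqrt(23459) ≈ 153.16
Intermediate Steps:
I(y) = y**(3/2)
sqrt(23555 + j(I(-1))) = sqrt(23555 - 96) = sqrt(23459)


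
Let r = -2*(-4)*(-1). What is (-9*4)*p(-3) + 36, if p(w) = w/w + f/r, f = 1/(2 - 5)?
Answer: -3/2 ≈ -1.5000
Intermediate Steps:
f = -⅓ (f = 1/(-3) = -⅓ ≈ -0.33333)
r = -8 (r = 8*(-1) = -8)
p(w) = 25/24 (p(w) = w/w - ⅓/(-8) = 1 - ⅓*(-⅛) = 1 + 1/24 = 25/24)
(-9*4)*p(-3) + 36 = -9*4*(25/24) + 36 = -36*25/24 + 36 = -75/2 + 36 = -3/2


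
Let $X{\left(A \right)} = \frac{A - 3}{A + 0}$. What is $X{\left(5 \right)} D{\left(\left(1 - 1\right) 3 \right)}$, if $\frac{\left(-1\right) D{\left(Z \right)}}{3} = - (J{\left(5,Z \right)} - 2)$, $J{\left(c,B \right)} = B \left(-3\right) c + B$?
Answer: $- \frac{12}{5} \approx -2.4$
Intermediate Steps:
$J{\left(c,B \right)} = B - 3 B c$ ($J{\left(c,B \right)} = - 3 B c + B = B - 3 B c$)
$D{\left(Z \right)} = -6 - 42 Z$ ($D{\left(Z \right)} = - 3 \left(- (Z \left(1 - 15\right) - 2)\right) = - 3 \left(- (Z \left(-14\right) - 2)\right) = - 3 \left(- (- 14 Z - 2)\right) = - 3 \left(- (-2 - 14 Z)\right) = - 3 \left(2 + 14 Z\right) = -6 - 42 Z$)
$X{\left(A \right)} = \frac{-3 + A}{A}$
$X{\left(5 \right)} D{\left(\left(1 - 1\right) 3 \right)} = \frac{-3 + 5}{5} \left(-6 - 42 \left(1 - 1\right) 3\right) = \frac{1}{5} \cdot 2 \left(-6 - 42 \cdot 0 \cdot 3\right) = \frac{2 \left(-6 - 0\right)}{5} = \frac{2 \left(-6 + 0\right)}{5} = \frac{2}{5} \left(-6\right) = - \frac{12}{5}$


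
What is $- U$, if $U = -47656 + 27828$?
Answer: $19828$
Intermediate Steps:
$U = -19828$
$- U = \left(-1\right) \left(-19828\right) = 19828$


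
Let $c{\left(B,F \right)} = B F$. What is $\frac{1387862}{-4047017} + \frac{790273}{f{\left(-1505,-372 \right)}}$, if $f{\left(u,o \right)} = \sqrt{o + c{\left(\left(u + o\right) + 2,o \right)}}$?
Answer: $- \frac{1387862}{4047017} + \frac{790273 \sqrt{174282}}{348564} \approx 946.16$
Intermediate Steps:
$f{\left(u,o \right)} = \sqrt{o + o \left(2 + o + u\right)}$ ($f{\left(u,o \right)} = \sqrt{o + \left(\left(u + o\right) + 2\right) o} = \sqrt{o + \left(\left(o + u\right) + 2\right) o} = \sqrt{o + \left(2 + o + u\right) o} = \sqrt{o + o \left(2 + o + u\right)}$)
$\frac{1387862}{-4047017} + \frac{790273}{f{\left(-1505,-372 \right)}} = \frac{1387862}{-4047017} + \frac{790273}{\sqrt{- 372 \left(3 - 372 - 1505\right)}} = 1387862 \left(- \frac{1}{4047017}\right) + \frac{790273}{\sqrt{\left(-372\right) \left(-1874\right)}} = - \frac{1387862}{4047017} + \frac{790273}{\sqrt{697128}} = - \frac{1387862}{4047017} + \frac{790273}{2 \sqrt{174282}} = - \frac{1387862}{4047017} + 790273 \frac{\sqrt{174282}}{348564} = - \frac{1387862}{4047017} + \frac{790273 \sqrt{174282}}{348564}$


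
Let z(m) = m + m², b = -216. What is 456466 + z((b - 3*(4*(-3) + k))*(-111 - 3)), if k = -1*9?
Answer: 304697272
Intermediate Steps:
k = -9
456466 + z((b - 3*(4*(-3) + k))*(-111 - 3)) = 456466 + ((-216 - 3*(4*(-3) - 9))*(-111 - 3))*(1 + (-216 - 3*(4*(-3) - 9))*(-111 - 3)) = 456466 + ((-216 - 3*(-12 - 9))*(-114))*(1 + (-216 - 3*(-12 - 9))*(-114)) = 456466 + ((-216 - 3*(-21))*(-114))*(1 + (-216 - 3*(-21))*(-114)) = 456466 + ((-216 + 63)*(-114))*(1 + (-216 + 63)*(-114)) = 456466 + (-153*(-114))*(1 - 153*(-114)) = 456466 + 17442*(1 + 17442) = 456466 + 17442*17443 = 456466 + 304240806 = 304697272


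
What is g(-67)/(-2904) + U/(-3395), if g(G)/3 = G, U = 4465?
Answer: -818931/657272 ≈ -1.2460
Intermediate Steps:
g(G) = 3*G
g(-67)/(-2904) + U/(-3395) = (3*(-67))/(-2904) + 4465/(-3395) = -201*(-1/2904) + 4465*(-1/3395) = 67/968 - 893/679 = -818931/657272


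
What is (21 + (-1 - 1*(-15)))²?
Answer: 1225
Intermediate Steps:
(21 + (-1 - 1*(-15)))² = (21 + (-1 + 15))² = (21 + 14)² = 35² = 1225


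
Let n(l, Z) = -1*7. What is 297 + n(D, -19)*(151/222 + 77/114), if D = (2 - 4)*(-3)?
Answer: 202120/703 ≈ 287.51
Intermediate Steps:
D = 6 (D = -2*(-3) = 6)
n(l, Z) = -7
297 + n(D, -19)*(151/222 + 77/114) = 297 - 7*(151/222 + 77/114) = 297 - 7*953/703 = 297 - 6671/703 = 202120/703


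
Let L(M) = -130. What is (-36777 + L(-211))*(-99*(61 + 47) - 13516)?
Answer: 893444656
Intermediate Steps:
(-36777 + L(-211))*(-99*(61 + 47) - 13516) = (-36777 - 130)*(-99*(61 + 47) - 13516) = -36907*(-99*108 - 13516) = -36907*(-10692 - 13516) = -36907*(-24208) = 893444656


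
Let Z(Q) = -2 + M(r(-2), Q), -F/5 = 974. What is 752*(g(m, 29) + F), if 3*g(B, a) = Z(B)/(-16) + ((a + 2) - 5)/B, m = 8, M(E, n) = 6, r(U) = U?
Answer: -3661488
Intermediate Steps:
F = -4870 (F = -5*974 = -4870)
Z(Q) = 4 (Z(Q) = -2 + 6 = 4)
g(B, a) = -1/12 + (-3 + a)/(3*B) (g(B, a) = (4/(-16) + ((a + 2) - 5)/B)/3 = (4*(-1/16) + ((2 + a) - 5)/B)/3 = (-1/4 + (-3 + a)/B)/3 = -1/12 + (-3 + a)/(3*B))
752*(g(m, 29) + F) = 752*((1/12)*(-12 - 1*8 + 4*29)/8 - 4870) = 752*((1/12)*(1/8)*(-12 - 8 + 116) - 4870) = 752*((1/12)*(1/8)*96 - 4870) = 752*(1 - 4870) = 752*(-4869) = -3661488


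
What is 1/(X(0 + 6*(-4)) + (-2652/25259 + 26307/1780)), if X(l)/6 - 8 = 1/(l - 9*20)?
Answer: 58795180/3683212847 ≈ 0.015963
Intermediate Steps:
X(l) = 48 + 6/(-180 + l) (X(l) = 48 + 6/(l - 9*20) = 48 + 6/(l - 180) = 48 + 6/(-180 + l))
1/(X(0 + 6*(-4)) + (-2652/25259 + 26307/1780)) = 1/(6*(-1439 + 8*(0 + 6*(-4)))/(-180 + (0 + 6*(-4))) + (-2652/25259 + 26307/1780)) = 1/(6*(-1439 + 8*(0 - 24))/(-180 + (0 - 24)) + (-2652*1/25259 + 26307*(1/1780))) = 1/(6*(-1439 + 8*(-24))/(-180 - 24) + (-204/1943 + 26307/1780)) = 1/(6*(-1439 - 192)/(-204) + 50751381/3458540) = 1/(6*(-1/204)*(-1631) + 50751381/3458540) = 1/(1631/34 + 50751381/3458540) = 1/(3683212847/58795180) = 58795180/3683212847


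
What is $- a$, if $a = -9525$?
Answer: $9525$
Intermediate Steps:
$- a = \left(-1\right) \left(-9525\right) = 9525$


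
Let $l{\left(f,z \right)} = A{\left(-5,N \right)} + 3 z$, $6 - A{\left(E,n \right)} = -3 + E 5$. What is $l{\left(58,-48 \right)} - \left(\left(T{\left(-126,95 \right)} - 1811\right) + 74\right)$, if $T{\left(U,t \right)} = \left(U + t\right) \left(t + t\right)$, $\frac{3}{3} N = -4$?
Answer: $7517$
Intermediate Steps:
$N = -4$
$T{\left(U,t \right)} = 2 t \left(U + t\right)$ ($T{\left(U,t \right)} = \left(U + t\right) 2 t = 2 t \left(U + t\right)$)
$A{\left(E,n \right)} = 9 - 5 E$ ($A{\left(E,n \right)} = 6 - \left(-3 + E 5\right) = 6 - \left(-3 + 5 E\right) = 9 - 5 E$)
$l{\left(f,z \right)} = 34 + 3 z$ ($l{\left(f,z \right)} = \left(9 - -25\right) + 3 z = \left(9 + 25\right) + 3 z = 34 + 3 z$)
$l{\left(58,-48 \right)} - \left(\left(T{\left(-126,95 \right)} - 1811\right) + 74\right) = \left(34 + 3 \left(-48\right)\right) - \left(\left(2 \cdot 95 \left(-126 + 95\right) - 1811\right) + 74\right) = \left(34 - 144\right) - \left(\left(2 \cdot 95 \left(-31\right) - 1811\right) + 74\right) = -110 - \left(\left(-5890 - 1811\right) + 74\right) = -110 - \left(-7701 + 74\right) = -110 - -7627 = -110 + 7627 = 7517$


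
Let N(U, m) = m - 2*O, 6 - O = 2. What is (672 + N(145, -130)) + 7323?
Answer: 7857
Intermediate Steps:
O = 4 (O = 6 - 1*2 = 6 - 2 = 4)
N(U, m) = -8 + m (N(U, m) = m - 2*4 = m - 8 = -8 + m)
(672 + N(145, -130)) + 7323 = (672 + (-8 - 130)) + 7323 = (672 - 138) + 7323 = 534 + 7323 = 7857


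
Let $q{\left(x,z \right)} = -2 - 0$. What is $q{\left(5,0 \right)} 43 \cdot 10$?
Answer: $-860$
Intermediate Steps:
$q{\left(x,z \right)} = -2$ ($q{\left(x,z \right)} = -2 + 0 = -2$)
$q{\left(5,0 \right)} 43 \cdot 10 = \left(-2\right) 43 \cdot 10 = \left(-86\right) 10 = -860$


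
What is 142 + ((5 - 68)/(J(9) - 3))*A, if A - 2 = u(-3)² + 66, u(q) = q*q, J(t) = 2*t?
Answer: -2419/5 ≈ -483.80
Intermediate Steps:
u(q) = q²
A = 149 (A = 2 + (((-3)²)² + 66) = 2 + (9² + 66) = 2 + (81 + 66) = 2 + 147 = 149)
142 + ((5 - 68)/(J(9) - 3))*A = 142 + ((5 - 68)/(2*9 - 3))*149 = 142 - 63/(18 - 3)*149 = 142 - 63/15*149 = 142 - 63*1/15*149 = 142 - 21/5*149 = 142 - 3129/5 = -2419/5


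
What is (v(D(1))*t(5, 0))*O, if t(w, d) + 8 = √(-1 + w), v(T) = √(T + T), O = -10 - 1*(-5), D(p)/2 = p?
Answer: 60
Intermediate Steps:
D(p) = 2*p
O = -5 (O = -10 + 5 = -5)
v(T) = √2*√T (v(T) = √(2*T) = √2*√T)
t(w, d) = -8 + √(-1 + w)
(v(D(1))*t(5, 0))*O = ((√2*√(2*1))*(-8 + √(-1 + 5)))*(-5) = ((√2*√2)*(-8 + √4))*(-5) = (2*(-8 + 2))*(-5) = (2*(-6))*(-5) = -12*(-5) = 60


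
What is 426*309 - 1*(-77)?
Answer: 131711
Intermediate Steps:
426*309 - 1*(-77) = 131634 + 77 = 131711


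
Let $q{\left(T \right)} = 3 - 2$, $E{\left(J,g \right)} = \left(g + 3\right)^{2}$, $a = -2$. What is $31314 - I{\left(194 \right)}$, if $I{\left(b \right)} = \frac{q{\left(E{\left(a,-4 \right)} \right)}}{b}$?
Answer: $\frac{6074915}{194} \approx 31314.0$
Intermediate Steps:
$E{\left(J,g \right)} = \left(3 + g\right)^{2}$
$q{\left(T \right)} = 1$ ($q{\left(T \right)} = 3 - 2 = 1$)
$I{\left(b \right)} = \frac{1}{b}$ ($I{\left(b \right)} = 1 \frac{1}{b} = \frac{1}{b}$)
$31314 - I{\left(194 \right)} = 31314 - \frac{1}{194} = \frac{6074915}{194}$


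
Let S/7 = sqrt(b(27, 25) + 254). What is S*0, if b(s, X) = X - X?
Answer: 0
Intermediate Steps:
b(s, X) = 0
S = 7*sqrt(254) (S = 7*sqrt(0 + 254) = 7*sqrt(254) ≈ 111.56)
S*0 = (7*sqrt(254))*0 = 0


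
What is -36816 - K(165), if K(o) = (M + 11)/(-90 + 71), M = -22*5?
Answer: -699603/19 ≈ -36821.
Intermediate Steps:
M = -110
K(o) = 99/19 (K(o) = (-110 + 11)/(-90 + 71) = -99/(-19) = -99*(-1/19) = 99/19)
-36816 - K(165) = -36816 - 1*99/19 = -36816 - 99/19 = -699603/19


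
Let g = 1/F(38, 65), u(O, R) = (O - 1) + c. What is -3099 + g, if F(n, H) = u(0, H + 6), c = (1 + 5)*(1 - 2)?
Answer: -21694/7 ≈ -3099.1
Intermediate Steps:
c = -6 (c = 6*(-1) = -6)
u(O, R) = -7 + O (u(O, R) = (O - 1) - 6 = (-1 + O) - 6 = -7 + O)
F(n, H) = -7 (F(n, H) = -7 + 0 = -7)
g = -⅐ (g = 1/(-7) = -⅐ ≈ -0.14286)
-3099 + g = -3099 - ⅐ = -21694/7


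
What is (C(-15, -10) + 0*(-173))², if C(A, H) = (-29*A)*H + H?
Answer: 19009600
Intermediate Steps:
C(A, H) = H - 29*A*H (C(A, H) = -29*A*H + H = H - 29*A*H)
(C(-15, -10) + 0*(-173))² = (-10*(1 - 29*(-15)) + 0*(-173))² = (-10*(1 + 435) + 0)² = (-10*436 + 0)² = (-4360 + 0)² = (-4360)² = 19009600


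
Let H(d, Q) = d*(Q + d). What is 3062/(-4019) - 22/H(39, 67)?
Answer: -6373363/8307273 ≈ -0.76720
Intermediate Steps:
3062/(-4019) - 22/H(39, 67) = 3062/(-4019) - 22*1/(39*(67 + 39)) = 3062*(-1/4019) - 22/(39*106) = -3062/4019 - 22/4134 = -3062/4019 - 22*1/4134 = -3062/4019 - 11/2067 = -6373363/8307273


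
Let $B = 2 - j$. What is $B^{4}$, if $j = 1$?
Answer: $1$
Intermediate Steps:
$B = 1$ ($B = 2 - 1 = 1$)
$B^{4} = 1^{4} = 1$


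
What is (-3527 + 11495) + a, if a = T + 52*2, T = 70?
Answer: 8142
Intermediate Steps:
a = 174 (a = 70 + 52*2 = 70 + 104 = 174)
(-3527 + 11495) + a = (-3527 + 11495) + 174 = 7968 + 174 = 8142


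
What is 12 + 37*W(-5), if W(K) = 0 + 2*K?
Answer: -358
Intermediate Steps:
W(K) = 2*K
12 + 37*W(-5) = 12 + 37*(2*(-5)) = 12 + 37*(-10) = 12 - 370 = -358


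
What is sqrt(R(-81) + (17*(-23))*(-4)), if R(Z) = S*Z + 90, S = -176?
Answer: sqrt(15910) ≈ 126.13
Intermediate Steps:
R(Z) = 90 - 176*Z (R(Z) = -176*Z + 90 = 90 - 176*Z)
sqrt(R(-81) + (17*(-23))*(-4)) = sqrt((90 - 176*(-81)) + (17*(-23))*(-4)) = sqrt((90 + 14256) - 391*(-4)) = sqrt(14346 + 1564) = sqrt(15910)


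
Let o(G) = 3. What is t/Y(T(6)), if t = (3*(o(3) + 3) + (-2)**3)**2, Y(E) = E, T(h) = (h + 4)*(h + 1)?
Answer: 10/7 ≈ 1.4286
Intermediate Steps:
T(h) = (1 + h)*(4 + h) (T(h) = (4 + h)*(1 + h) = (1 + h)*(4 + h))
t = 100 (t = (3*(3 + 3) + (-2)**3)**2 = (3*6 - 8)**2 = (18 - 8)**2 = 10**2 = 100)
t/Y(T(6)) = 100/(4 + 6**2 + 5*6) = 100/(4 + 36 + 30) = 100/70 = 100*(1/70) = 10/7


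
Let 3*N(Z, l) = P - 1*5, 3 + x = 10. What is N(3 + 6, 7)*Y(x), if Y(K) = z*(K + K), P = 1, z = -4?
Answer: 224/3 ≈ 74.667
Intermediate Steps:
x = 7 (x = -3 + 10 = 7)
N(Z, l) = -4/3 (N(Z, l) = (1 - 1*5)/3 = (1 - 5)/3 = (⅓)*(-4) = -4/3)
Y(K) = -8*K (Y(K) = -4*(K + K) = -8*K)
N(3 + 6, 7)*Y(x) = -(-32)*7/3 = -4/3*(-56) = 224/3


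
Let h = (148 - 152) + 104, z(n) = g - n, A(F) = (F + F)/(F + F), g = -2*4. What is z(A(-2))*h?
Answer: -900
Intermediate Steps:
g = -8
A(F) = 1 (A(F) = (2*F)/((2*F)) = (2*F)*(1/(2*F)) = 1)
z(n) = -8 - n
h = 100 (h = -4 + 104 = 100)
z(A(-2))*h = (-8 - 1*1)*100 = (-8 - 1)*100 = -9*100 = -900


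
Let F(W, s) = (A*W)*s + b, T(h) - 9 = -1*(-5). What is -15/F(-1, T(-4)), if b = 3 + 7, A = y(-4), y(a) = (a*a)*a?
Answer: -5/302 ≈ -0.016556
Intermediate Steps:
y(a) = a³ (y(a) = a²*a = a³)
A = -64 (A = (-4)³ = -64)
b = 10
T(h) = 14 (T(h) = 9 - 1*(-5) = 9 + 5 = 14)
F(W, s) = 10 - 64*W*s (F(W, s) = (-64*W)*s + 10 = -64*W*s + 10 = 10 - 64*W*s)
-15/F(-1, T(-4)) = -15/(10 - 64*(-1)*14) = -15/(10 + 896) = -15/906 = -15*1/906 = -5/302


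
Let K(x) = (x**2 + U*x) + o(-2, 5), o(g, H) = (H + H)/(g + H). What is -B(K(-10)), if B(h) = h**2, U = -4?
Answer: -184900/9 ≈ -20544.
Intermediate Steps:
o(g, H) = 2*H/(H + g) (o(g, H) = (2*H)/(H + g) = 2*H/(H + g))
K(x) = 10/3 + x**2 - 4*x (K(x) = (x**2 - 4*x) + 2*5/(5 - 2) = (x**2 - 4*x) + 2*5/3 = (x**2 - 4*x) + 2*5*(1/3) = (x**2 - 4*x) + 10/3 = 10/3 + x**2 - 4*x)
-B(K(-10)) = -(10/3 + (-10)**2 - 4*(-10))**2 = -(10/3 + 100 + 40)**2 = -(430/3)**2 = -1*184900/9 = -184900/9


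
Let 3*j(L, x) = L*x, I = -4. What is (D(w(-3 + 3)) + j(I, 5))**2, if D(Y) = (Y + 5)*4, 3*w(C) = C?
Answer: 1600/9 ≈ 177.78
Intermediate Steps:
w(C) = C/3
D(Y) = 20 + 4*Y (D(Y) = (5 + Y)*4 = 20 + 4*Y)
j(L, x) = L*x/3 (j(L, x) = (L*x)/3 = L*x/3)
(D(w(-3 + 3)) + j(I, 5))**2 = ((20 + 4*((-3 + 3)/3)) + (1/3)*(-4)*5)**2 = ((20 + 4*((1/3)*0)) - 20/3)**2 = ((20 + 4*0) - 20/3)**2 = ((20 + 0) - 20/3)**2 = (20 - 20/3)**2 = (40/3)**2 = 1600/9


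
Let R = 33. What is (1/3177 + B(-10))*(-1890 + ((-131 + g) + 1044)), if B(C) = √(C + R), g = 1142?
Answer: 55/1059 + 165*√23 ≈ 791.36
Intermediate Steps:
B(C) = √(33 + C) (B(C) = √(C + 33) = √(33 + C))
(1/3177 + B(-10))*(-1890 + ((-131 + g) + 1044)) = (1/3177 + √(33 - 10))*(-1890 + ((-131 + 1142) + 1044)) = (1/3177 + √23)*(-1890 + (1011 + 1044)) = (1/3177 + √23)*(-1890 + 2055) = (1/3177 + √23)*165 = 55/1059 + 165*√23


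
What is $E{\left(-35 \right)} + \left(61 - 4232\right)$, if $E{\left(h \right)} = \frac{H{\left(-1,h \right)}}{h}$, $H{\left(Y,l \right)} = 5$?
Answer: $- \frac{29198}{7} \approx -4171.1$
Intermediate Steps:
$E{\left(h \right)} = \frac{5}{h}$
$E{\left(-35 \right)} + \left(61 - 4232\right) = \frac{5}{-35} + \left(61 - 4232\right) = 5 \left(- \frac{1}{35}\right) + \left(61 - 4232\right) = - \frac{1}{7} - 4171 = - \frac{29198}{7}$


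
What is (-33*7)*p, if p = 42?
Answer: -9702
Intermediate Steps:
(-33*7)*p = -33*7*42 = -231*42 = -9702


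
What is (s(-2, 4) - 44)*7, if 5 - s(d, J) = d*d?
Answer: -301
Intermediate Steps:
s(d, J) = 5 - d² (s(d, J) = 5 - d*d = 5 - d²)
(s(-2, 4) - 44)*7 = ((5 - 1*(-2)²) - 44)*7 = ((5 - 1*4) - 44)*7 = ((5 - 4) - 44)*7 = (1 - 44)*7 = -43*7 = -301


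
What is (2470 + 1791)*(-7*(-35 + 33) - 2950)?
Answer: -12510296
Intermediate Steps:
(2470 + 1791)*(-7*(-35 + 33) - 2950) = 4261*(-7*(-2) - 2950) = 4261*(14 - 2950) = 4261*(-2936) = -12510296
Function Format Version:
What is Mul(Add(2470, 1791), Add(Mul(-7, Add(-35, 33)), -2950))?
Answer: -12510296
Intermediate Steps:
Mul(Add(2470, 1791), Add(Mul(-7, Add(-35, 33)), -2950)) = Mul(4261, Add(Mul(-7, -2), -2950)) = Mul(4261, Add(14, -2950)) = Mul(4261, -2936) = -12510296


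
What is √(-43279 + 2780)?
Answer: I*√40499 ≈ 201.24*I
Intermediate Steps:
√(-43279 + 2780) = √(-40499) = I*√40499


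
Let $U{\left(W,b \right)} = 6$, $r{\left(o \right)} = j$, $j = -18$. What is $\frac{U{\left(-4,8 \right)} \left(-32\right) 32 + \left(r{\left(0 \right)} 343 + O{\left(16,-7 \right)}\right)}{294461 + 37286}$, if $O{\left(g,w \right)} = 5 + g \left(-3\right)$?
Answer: $- \frac{12361}{331747} \approx -0.03726$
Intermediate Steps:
$r{\left(o \right)} = -18$
$O{\left(g,w \right)} = 5 - 3 g$
$\frac{U{\left(-4,8 \right)} \left(-32\right) 32 + \left(r{\left(0 \right)} 343 + O{\left(16,-7 \right)}\right)}{294461 + 37286} = \frac{6 \left(-32\right) 32 + \left(\left(-18\right) 343 + \left(5 - 48\right)\right)}{294461 + 37286} = \frac{\left(-192\right) 32 + \left(-6174 + \left(5 - 48\right)\right)}{331747} = \left(-6144 - 6217\right) \frac{1}{331747} = \left(-12361\right) \frac{1}{331747} = - \frac{12361}{331747}$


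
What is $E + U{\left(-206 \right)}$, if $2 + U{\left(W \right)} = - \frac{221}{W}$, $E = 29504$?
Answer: $\frac{6077633}{206} \approx 29503.0$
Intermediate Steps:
$U{\left(W \right)} = -2 - \frac{221}{W}$
$E + U{\left(-206 \right)} = 29504 - \left(2 + \frac{221}{-206}\right) = 29504 - \frac{191}{206} = \frac{6077633}{206}$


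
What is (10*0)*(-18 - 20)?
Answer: 0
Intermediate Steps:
(10*0)*(-18 - 20) = 0*(-38) = 0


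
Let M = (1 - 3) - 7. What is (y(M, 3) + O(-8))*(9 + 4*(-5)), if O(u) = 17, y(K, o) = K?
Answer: -88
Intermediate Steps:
M = -9 (M = -2 - 7 = -9)
(y(M, 3) + O(-8))*(9 + 4*(-5)) = (-9 + 17)*(9 + 4*(-5)) = 8*(9 - 20) = 8*(-11) = -88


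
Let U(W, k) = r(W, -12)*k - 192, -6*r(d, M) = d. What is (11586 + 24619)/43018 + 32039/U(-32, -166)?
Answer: -2008873273/69517088 ≈ -28.898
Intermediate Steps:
r(d, M) = -d/6
U(W, k) = -192 - W*k/6 (U(W, k) = (-W/6)*k - 192 = -W*k/6 - 192 = -192 - W*k/6)
(11586 + 24619)/43018 + 32039/U(-32, -166) = (11586 + 24619)/43018 + 32039/(-192 - ⅙*(-32)*(-166)) = 36205*(1/43018) + 32039/(-192 - 2656/3) = 36205/43018 + 32039/(-3232/3) = 36205/43018 + 32039*(-3/3232) = 36205/43018 - 96117/3232 = -2008873273/69517088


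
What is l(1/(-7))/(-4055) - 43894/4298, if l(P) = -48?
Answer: -88891933/8714195 ≈ -10.201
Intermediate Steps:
l(1/(-7))/(-4055) - 43894/4298 = -48/(-4055) - 43894/4298 = -48*(-1/4055) - 43894*1/4298 = 48/4055 - 21947/2149 = -88891933/8714195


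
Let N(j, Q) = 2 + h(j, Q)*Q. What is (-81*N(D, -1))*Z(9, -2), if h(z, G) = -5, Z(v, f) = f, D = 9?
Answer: 1134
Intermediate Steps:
N(j, Q) = 2 - 5*Q
(-81*N(D, -1))*Z(9, -2) = -81*(2 - 5*(-1))*(-2) = -81*(2 + 5)*(-2) = -81*7*(-2) = -567*(-2) = 1134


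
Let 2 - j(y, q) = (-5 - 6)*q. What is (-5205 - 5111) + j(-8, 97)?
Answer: -9247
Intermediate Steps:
j(y, q) = 2 + 11*q (j(y, q) = 2 - (-5 - 6)*q = 2 - (-11)*q = 2 + 11*q)
(-5205 - 5111) + j(-8, 97) = (-5205 - 5111) + (2 + 11*97) = -10316 + (2 + 1067) = -10316 + 1069 = -9247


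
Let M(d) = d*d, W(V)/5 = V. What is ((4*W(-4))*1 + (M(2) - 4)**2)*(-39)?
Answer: 3120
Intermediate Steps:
W(V) = 5*V
M(d) = d**2
((4*W(-4))*1 + (M(2) - 4)**2)*(-39) = ((4*(5*(-4)))*1 + (2**2 - 4)**2)*(-39) = ((4*(-20))*1 + (4 - 4)**2)*(-39) = (-80*1 + 0**2)*(-39) = (-80 + 0)*(-39) = -80*(-39) = 3120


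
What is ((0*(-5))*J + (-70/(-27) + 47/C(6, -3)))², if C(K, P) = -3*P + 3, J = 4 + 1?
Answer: 494209/11664 ≈ 42.370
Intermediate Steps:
J = 5
C(K, P) = 3 - 3*P
((0*(-5))*J + (-70/(-27) + 47/C(6, -3)))² = ((0*(-5))*5 + (-70/(-27) + 47/(3 - 3*(-3))))² = (0*5 + (-70*(-1/27) + 47/(3 + 9)))² = (0 + (70/27 + 47/12))² = (0 + 703/108)² = (703/108)² = 494209/11664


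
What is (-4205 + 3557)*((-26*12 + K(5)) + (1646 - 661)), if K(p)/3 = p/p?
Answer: -438048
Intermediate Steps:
K(p) = 3 (K(p) = 3*(p/p) = 3*1 = 3)
(-4205 + 3557)*((-26*12 + K(5)) + (1646 - 661)) = (-4205 + 3557)*((-26*12 + 3) + (1646 - 661)) = -648*((-312 + 3) + 985) = -648*(-309 + 985) = -648*676 = -438048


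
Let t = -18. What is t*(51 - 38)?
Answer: -234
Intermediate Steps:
t*(51 - 38) = -18*(51 - 38) = -18*13 = -234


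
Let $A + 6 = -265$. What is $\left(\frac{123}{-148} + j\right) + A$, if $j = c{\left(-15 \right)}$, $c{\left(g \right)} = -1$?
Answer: $- \frac{40379}{148} \approx -272.83$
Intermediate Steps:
$A = -271$ ($A = -6 - 265 = -271$)
$j = -1$
$\left(\frac{123}{-148} + j\right) + A = \left(\frac{123}{-148} - 1\right) - 271 = \left(123 \left(- \frac{1}{148}\right) - 1\right) - 271 = \left(- \frac{123}{148} - 1\right) - 271 = - \frac{271}{148} - 271 = - \frac{40379}{148}$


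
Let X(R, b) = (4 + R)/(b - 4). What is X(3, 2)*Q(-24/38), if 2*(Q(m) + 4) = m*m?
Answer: 4802/361 ≈ 13.302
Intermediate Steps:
Q(m) = -4 + m²/2 (Q(m) = -4 + (m*m)/2 = -4 + m²/2)
X(R, b) = (4 + R)/(-4 + b)
X(3, 2)*Q(-24/38) = ((4 + 3)/(-4 + 2))*(-4 + (-24/38)²/2) = (7/(-2))*(-4 + (-24*1/38)²/2) = (-½*7)*(-4 + (-12/19)²/2) = -7*(-4 + (½)*(144/361))/2 = -7*(-4 + 72/361)/2 = -7/2*(-1372/361) = 4802/361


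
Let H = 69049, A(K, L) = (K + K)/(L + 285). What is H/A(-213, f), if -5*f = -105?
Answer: -3521499/71 ≈ -49599.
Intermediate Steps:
f = 21 (f = -⅕*(-105) = 21)
A(K, L) = 2*K/(285 + L) (A(K, L) = (2*K)/(285 + L) = 2*K/(285 + L))
H/A(-213, f) = 69049/((2*(-213)/(285 + 21))) = 69049/((2*(-213)/306)) = 69049/((2*(-213)*(1/306))) = 69049/(-71/51) = 69049*(-51/71) = -3521499/71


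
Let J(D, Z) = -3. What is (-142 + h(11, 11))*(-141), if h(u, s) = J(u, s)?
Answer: 20445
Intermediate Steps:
h(u, s) = -3
(-142 + h(11, 11))*(-141) = (-142 - 3)*(-141) = -145*(-141) = 20445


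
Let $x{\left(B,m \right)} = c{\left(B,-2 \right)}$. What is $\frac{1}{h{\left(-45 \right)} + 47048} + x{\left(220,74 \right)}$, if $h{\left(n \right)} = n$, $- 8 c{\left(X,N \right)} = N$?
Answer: $\frac{47007}{188012} \approx 0.25002$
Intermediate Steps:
$c{\left(X,N \right)} = - \frac{N}{8}$
$x{\left(B,m \right)} = \frac{1}{4}$ ($x{\left(B,m \right)} = \left(- \frac{1}{8}\right) \left(-2\right) = \frac{1}{4}$)
$\frac{1}{h{\left(-45 \right)} + 47048} + x{\left(220,74 \right)} = \frac{1}{-45 + 47048} + \frac{1}{4} = \frac{1}{47003} + \frac{1}{4} = \frac{47007}{188012}$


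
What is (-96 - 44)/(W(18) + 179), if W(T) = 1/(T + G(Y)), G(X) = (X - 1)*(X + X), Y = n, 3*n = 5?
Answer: -25480/32587 ≈ -0.78191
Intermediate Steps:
n = 5/3 (n = (⅓)*5 = 5/3 ≈ 1.6667)
Y = 5/3 ≈ 1.6667
G(X) = 2*X*(-1 + X) (G(X) = (-1 + X)*(2*X) = 2*X*(-1 + X))
W(T) = 1/(20/9 + T) (W(T) = 1/(T + 2*(5/3)*(-1 + 5/3)) = 1/(T + 2*(5/3)*(⅔)) = 1/(T + 20/9) = 1/(20/9 + T))
(-96 - 44)/(W(18) + 179) = (-96 - 44)/(9/(20 + 9*18) + 179) = -140/(9/(20 + 162) + 179) = -140/(9/182 + 179) = -140/32587/182 = -140*182/32587 = -25480/32587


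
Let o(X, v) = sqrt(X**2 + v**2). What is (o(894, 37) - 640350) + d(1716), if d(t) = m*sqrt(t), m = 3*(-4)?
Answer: -640350 + sqrt(800605) - 24*sqrt(429) ≈ -6.3995e+5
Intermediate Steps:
m = -12
d(t) = -12*sqrt(t)
(o(894, 37) - 640350) + d(1716) = (sqrt(894**2 + 37**2) - 640350) - 24*sqrt(429) = (sqrt(799236 + 1369) - 640350) - 24*sqrt(429) = (sqrt(800605) - 640350) - 24*sqrt(429) = (-640350 + sqrt(800605)) - 24*sqrt(429) = -640350 + sqrt(800605) - 24*sqrt(429)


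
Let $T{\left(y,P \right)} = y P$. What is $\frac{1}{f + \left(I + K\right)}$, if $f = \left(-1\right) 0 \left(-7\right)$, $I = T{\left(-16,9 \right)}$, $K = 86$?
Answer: $- \frac{1}{58} \approx -0.017241$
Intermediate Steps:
$T{\left(y,P \right)} = P y$
$I = -144$ ($I = 9 \left(-16\right) = -144$)
$f = 0$ ($f = 0 \left(-7\right) = 0$)
$\frac{1}{f + \left(I + K\right)} = \frac{1}{0 + \left(-144 + 86\right)} = \frac{1}{0 - 58} = \frac{1}{-58} = - \frac{1}{58}$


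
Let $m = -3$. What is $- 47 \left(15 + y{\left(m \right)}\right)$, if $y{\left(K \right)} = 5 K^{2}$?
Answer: $-2820$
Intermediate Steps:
$- 47 \left(15 + y{\left(m \right)}\right) = - 47 \left(15 + 5 \left(-3\right)^{2}\right) = - 47 \left(15 + 5 \cdot 9\right) = - 47 \left(15 + 45\right) = \left(-47\right) 60 = -2820$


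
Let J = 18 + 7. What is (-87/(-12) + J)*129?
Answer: 16641/4 ≈ 4160.3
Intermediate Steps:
J = 25
(-87/(-12) + J)*129 = (-87/(-12) + 25)*129 = (-87*(-1/12) + 25)*129 = (29/4 + 25)*129 = (129/4)*129 = 16641/4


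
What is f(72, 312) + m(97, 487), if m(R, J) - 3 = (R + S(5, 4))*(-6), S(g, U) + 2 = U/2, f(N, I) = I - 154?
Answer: -421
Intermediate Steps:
f(N, I) = -154 + I
S(g, U) = -2 + U/2
m(R, J) = 3 - 6*R (m(R, J) = 3 + (R + (-2 + (1/2)*4))*(-6) = 3 + (R + (-2 + 2))*(-6) = 3 + (R + 0)*(-6) = 3 + R*(-6) = 3 - 6*R)
f(72, 312) + m(97, 487) = (-154 + 312) + (3 - 6*97) = 158 + (3 - 582) = 158 - 579 = -421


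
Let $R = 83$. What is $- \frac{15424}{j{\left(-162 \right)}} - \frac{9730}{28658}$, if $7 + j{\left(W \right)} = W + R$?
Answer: $\frac{15756579}{88021} \approx 179.01$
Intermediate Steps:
$j{\left(W \right)} = 76 + W$ ($j{\left(W \right)} = -7 + \left(W + 83\right) = -7 + \left(83 + W\right) = 76 + W$)
$- \frac{15424}{j{\left(-162 \right)}} - \frac{9730}{28658} = - \frac{15424}{76 - 162} - \frac{9730}{28658} = - \frac{15424}{-86} - \frac{695}{2047} = \left(-15424\right) \left(- \frac{1}{86}\right) - \frac{695}{2047} = \frac{7712}{43} - \frac{695}{2047} = \frac{15756579}{88021}$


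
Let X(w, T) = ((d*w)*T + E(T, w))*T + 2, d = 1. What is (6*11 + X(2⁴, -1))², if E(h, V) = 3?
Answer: 6561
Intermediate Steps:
X(w, T) = 2 + T*(3 + T*w) (X(w, T) = ((1*w)*T + 3)*T + 2 = (w*T + 3)*T + 2 = (T*w + 3)*T + 2 = (3 + T*w)*T + 2 = T*(3 + T*w) + 2 = 2 + T*(3 + T*w))
(6*11 + X(2⁴, -1))² = (6*11 + (2 + 3*(-1) + 2⁴*(-1)²))² = (66 + (2 - 3 + 16*1))² = (66 + (2 - 3 + 16))² = (66 + 15)² = 81² = 6561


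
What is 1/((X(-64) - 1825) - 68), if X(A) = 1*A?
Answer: -1/1957 ≈ -0.00051099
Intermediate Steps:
X(A) = A
1/((X(-64) - 1825) - 68) = 1/((-64 - 1825) - 68) = 1/(-1889 - 68) = 1/(-1957) = -1/1957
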